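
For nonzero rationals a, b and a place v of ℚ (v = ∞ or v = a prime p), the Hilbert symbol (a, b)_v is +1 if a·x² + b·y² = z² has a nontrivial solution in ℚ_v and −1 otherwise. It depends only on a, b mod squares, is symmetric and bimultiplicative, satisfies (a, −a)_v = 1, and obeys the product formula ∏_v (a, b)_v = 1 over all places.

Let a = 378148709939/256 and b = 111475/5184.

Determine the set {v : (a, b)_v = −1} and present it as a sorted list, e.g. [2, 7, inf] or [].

(a, b) ≡ (19019, 91) mod (ℚ^×)²; places V = {2, 3, 5, 7, 11, 13, 19, ∞}.
(a,b)_3: α=0, u≡2; β=-4, v≡1 (mod 3); (2|3)=-1, (1|3)=+1; sign (−1)^0·-1^-4·+1^0 = +1.
(a,b)_5: α=0, u≡4; β=2, v≡1 (mod 5); (4|5)=+1, (1|5)=+1; sign (−1)^0·+1^2·+1^0 = +1.
(a,b)_11: α=1, u≡7; β=0, v≡4 (mod 11); (7|11)=-1, (4|11)=+1; sign (−1)^0·-1^0·+1^1 = +1.
(a,b)_19: α=1, u≡14; β=0, v≡12 (mod 19); (14|19)=-1, (12|19)=-1; sign (−1)^0·-1^0·-1^1 = -1.
(a,b)_∞: sgn(19019)=+, sgn(91)=+, so +1.
(a,b)_13: α=3, u≡5; β=1, v≡6 (mod 13); (5|13)=-1, (6|13)=-1; sign (−1)^0·-1^1·-1^3 = +1.
(a,b)_2: α=-8, β=-6; u≡3, v≡3 (mod 8); ε(u)ε(v)=1·1, αω(v)=-8·1, βω(u)=-6·1; sum ≡ 1  ⇒  -1.
(a,b)_7: α=7, u≡2; β=3, v≡6 (mod 7); (2|7)=+1, (6|7)=-1; sign (−1)^1·+1^3·-1^7 = +1.
(19019, 91 / ℚ) ramifies at {2, 19}: a division algebra.

[2, 19]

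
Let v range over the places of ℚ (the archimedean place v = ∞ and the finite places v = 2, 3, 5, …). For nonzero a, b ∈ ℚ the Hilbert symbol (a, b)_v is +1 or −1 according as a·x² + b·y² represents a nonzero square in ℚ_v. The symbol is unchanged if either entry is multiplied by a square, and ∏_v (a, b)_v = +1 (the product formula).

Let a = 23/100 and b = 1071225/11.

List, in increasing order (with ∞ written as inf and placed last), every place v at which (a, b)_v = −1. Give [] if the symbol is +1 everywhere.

[2, 23]

Mod squares: a ≡ 23, b ≡ 11. Check v ∈ {∞, 2, 3, 5, 11, 23}.
v=11: a=11^0·(≡1), b=11^-1·(≡1) mod 11; (1|11)=+1, (1|11)=+1; (−1)^{0·-1·5}·(+1)^-1·(+1)^0 = +1.
v=23: a=23^1·(≡3), b=23^2·(≡21) mod 23; (3|23)=+1, (21|23)=-1; (−1)^{1·2·11}·(+1)^2·(-1)^1 = -1.
v=2: v_2(a)=-2, v_2(b)=0; units ≡ 7, 3 (mod 8); ε·ε+αω+βω = 1·1+-2·1+0·0 ≡ 1  ⇒  (a,b)_2 = -1.
v=5: a=5^-2·(≡2), b=5^2·(≡4) mod 5; (2|5)=-1, (4|5)=+1; (−1)^{-2·2·2}·(-1)^2·(+1)^-2 = +1.
v=3: a=3^0·(≡2), b=3^4·(≡2) mod 3; (2|3)=-1, (2|3)=-1; (−1)^{0·4·1}·(-1)^4·(-1)^0 = +1.
v=∞: 23 > 0 and 11 > 0  ⇒  (a,b)_∞ = +1.
|Ram(23, 11)| = 2, even; anisotropic at {2, 23}.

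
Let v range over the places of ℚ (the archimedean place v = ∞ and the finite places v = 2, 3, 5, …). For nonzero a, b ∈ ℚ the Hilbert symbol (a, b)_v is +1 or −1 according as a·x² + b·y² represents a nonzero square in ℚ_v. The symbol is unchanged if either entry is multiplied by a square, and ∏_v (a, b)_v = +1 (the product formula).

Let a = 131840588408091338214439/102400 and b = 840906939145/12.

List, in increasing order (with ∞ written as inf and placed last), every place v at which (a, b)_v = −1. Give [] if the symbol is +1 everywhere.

[2, 19]

Mod squares: a ≡ 319, b ≡ 362235. Check v ∈ {∞, 2, 3, 5, 7, 11, 13, 19, 29, 31, 41}.
v=3: a=3^0·(≡1), b=3^-1·(≡1) mod 3; (1|3)=+1, (1|3)=+1; (−1)^{0·-1·1}·(+1)^-1·(+1)^0 = +1.
v=31: a=31^2·(≡5), b=31^1·(≡6) mod 31; (5|31)=+1, (6|31)=-1; (−1)^{2·1·15}·(+1)^1·(-1)^2 = +1.
v=2: v_2(a)=-12, v_2(b)=-2; units ≡ 7, 3 (mod 8); ε·ε+αω+βω = 1·1+-12·1+-2·0 ≡ 1  ⇒  (a,b)_2 = -1.
v=13: a=13^2·(≡8), b=13^2·(≡1) mod 13; (8|13)=-1, (1|13)=+1; (−1)^{2·2·6}·(-1)^2·(+1)^2 = +1.
v=19: a=19^2·(≡15), b=19^1·(≡3) mod 19; (15|19)=-1, (3|19)=-1; (−1)^{2·1·9}·(-1)^1·(-1)^2 = -1.
v=7: a=7^2·(≡2), b=7^2·(≡6) mod 7; (2|7)=+1, (6|7)=-1; (−1)^{2·2·3}·(+1)^2·(-1)^2 = +1.
v=29: a=29^5·(≡2), b=29^2·(≡24) mod 29; (2|29)=-1, (24|29)=+1; (−1)^{5·2·14}·(-1)^2·(+1)^5 = +1.
v=∞: 319 > 0 and 362235 > 0  ⇒  (a,b)_∞ = +1.
v=11: a=11^3·(≡10), b=11^0·(≡9) mod 11; (10|11)=-1, (9|11)=+1; (−1)^{3·0·5}·(-1)^0·(+1)^3 = +1.
v=41: a=41^2·(≡5), b=41^1·(≡2) mod 41; (5|41)=+1, (2|41)=+1; (−1)^{2·1·20}·(+1)^1·(+1)^2 = +1.
v=5: a=5^-2·(≡4), b=5^1·(≡2) mod 5; (4|5)=+1, (2|5)=-1; (−1)^{-2·1·2}·(+1)^1·(-1)^-2 = +1.
Ram(319, 362235) = {2, 19}; no ℚ_2-point on the conic.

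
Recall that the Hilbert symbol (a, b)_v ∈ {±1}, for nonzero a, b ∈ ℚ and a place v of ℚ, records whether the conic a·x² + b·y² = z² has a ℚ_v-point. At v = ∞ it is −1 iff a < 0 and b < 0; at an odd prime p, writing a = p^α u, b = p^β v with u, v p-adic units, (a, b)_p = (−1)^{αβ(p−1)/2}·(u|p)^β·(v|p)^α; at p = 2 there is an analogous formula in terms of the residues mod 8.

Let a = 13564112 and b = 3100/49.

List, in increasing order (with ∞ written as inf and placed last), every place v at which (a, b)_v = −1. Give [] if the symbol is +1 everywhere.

(a, b) ≡ (847757, 31) mod (ℚ^×)²; places V = {2, 5, 7, 23, 29, 31, 41, ∞}.
(a,b)_29: α=1, u≡16; β=0, v≡10 (mod 29); (16|29)=+1, (10|29)=-1; sign (−1)^0·+1^0·-1^1 = -1.
(a,b)_41: α=1, u≡3; β=0, v≡39 (mod 41); (3|41)=-1, (39|41)=+1; sign (−1)^0·-1^0·+1^1 = +1.
(a,b)_7: α=0, u≡2; β=-2, v≡6 (mod 7); (2|7)=+1, (6|7)=-1; sign (−1)^0·+1^-2·-1^0 = +1.
(a,b)_2: α=4, β=2; u≡5, v≡7 (mod 8); ε(u)ε(v)=0·1, αω(v)=4·0, βω(u)=2·1; sum ≡ 0  ⇒  +1.
(a,b)_∞: sgn(847757)=+, sgn(31)=+, so +1.
(a,b)_31: α=1, u≡18; β=1, v≡9 (mod 31); (18|31)=+1, (9|31)=+1; sign (−1)^1·+1^1·+1^1 = -1.
(a,b)_5: α=0, u≡2; β=2, v≡1 (mod 5); (2|5)=-1, (1|5)=+1; sign (−1)^0·-1^2·+1^0 = +1.
(a,b)_23: α=1, u≡1; β=0, v≡6 (mod 23); (1|23)=+1, (6|23)=+1; sign (−1)^0·+1^0·+1^1 = +1.
|Ram(847757, 31)| = 2, even; anisotropic at {29, 31}.

[29, 31]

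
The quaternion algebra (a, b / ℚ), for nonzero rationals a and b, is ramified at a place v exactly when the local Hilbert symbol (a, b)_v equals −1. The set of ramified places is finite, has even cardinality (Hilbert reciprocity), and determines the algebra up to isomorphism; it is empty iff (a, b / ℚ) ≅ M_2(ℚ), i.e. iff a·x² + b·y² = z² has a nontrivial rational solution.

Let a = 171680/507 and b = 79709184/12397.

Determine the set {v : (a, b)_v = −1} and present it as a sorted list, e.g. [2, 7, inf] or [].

(a, b) ≡ (32190, 253) mod (ℚ^×)²; places V = {2, 3, 5, 7, 11, 13, 23, 29, 31, 37, ∞}.
(a,b)_11: α=0, u≡3; β=-1, v≡1 (mod 11); (3|11)=+1, (1|11)=+1; sign (−1)^0·+1^-1·+1^0 = +1.
(a,b)_37: α=1, u≡2; β=0, v≡5 (mod 37); (2|37)=-1, (5|37)=-1; sign (−1)^0·-1^0·-1^1 = -1.
(a,b)_31: α=0, u≡3; β=2, v≡4 (mod 31); (3|31)=-1, (4|31)=+1; sign (−1)^0·-1^2·+1^0 = +1.
(a,b)_3: α=-1, u≡2; β=4, v≡1 (mod 3); (2|3)=-1, (1|3)=+1; sign (−1)^0·-1^4·+1^-1 = +1.
(a,b)_2: α=5, β=10; u≡7, v≡5 (mod 8); ε(u)ε(v)=1·0, αω(v)=5·1, βω(u)=10·0; sum ≡ 1  ⇒  -1.
(a,b)_7: α=0, u≡4; β=-2, v≡2 (mod 7); (4|7)=+1, (2|7)=+1; sign (−1)^0·+1^-2·+1^0 = +1.
(a,b)_5: α=1, u≡3; β=0, v≡2 (mod 5); (3|5)=-1, (2|5)=-1; sign (−1)^0·-1^0·-1^1 = -1.
(a,b)_23: α=0, u≡8; β=-1, v≡20 (mod 23); (8|23)=+1, (20|23)=-1; sign (−1)^0·+1^-1·-1^0 = +1.
(a,b)_29: α=1, u≡21; β=0, v≡26 (mod 29); (21|29)=-1, (26|29)=-1; sign (−1)^0·-1^0·-1^1 = -1.
(a,b)_∞: sgn(32190)=+, sgn(253)=+, so +1.
(a,b)_13: α=-2, u≡5; β=0, v≡6 (mod 13); (5|13)=-1, (6|13)=-1; sign (−1)^0·-1^0·-1^-2 = +1.
Ram(32190, 253) = {2, 5, 29, 37}; no ℚ_2-point on the conic.

[2, 5, 29, 37]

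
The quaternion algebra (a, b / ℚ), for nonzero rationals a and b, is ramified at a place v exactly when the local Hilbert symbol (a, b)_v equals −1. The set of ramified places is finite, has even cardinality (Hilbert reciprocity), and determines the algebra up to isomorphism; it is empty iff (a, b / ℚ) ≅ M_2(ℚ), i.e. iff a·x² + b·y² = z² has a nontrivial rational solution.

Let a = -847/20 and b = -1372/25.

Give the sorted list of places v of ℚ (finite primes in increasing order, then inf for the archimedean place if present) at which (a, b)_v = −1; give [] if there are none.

(a, b) ≡ (-35, -7) mod (ℚ^×)²; places V = {2, 5, 7, 11, ∞}.
(a,b)_7: α=1, u≡2; β=3, v≡6 (mod 7); (2|7)=+1, (6|7)=-1; sign (−1)^1·+1^3·-1^1 = +1.
(a,b)_2: α=-2, β=2; u≡5, v≡1 (mod 8); ε(u)ε(v)=0·0, αω(v)=-2·0, βω(u)=2·1; sum ≡ 0  ⇒  +1.
(a,b)_5: α=-1, u≡2; β=-2, v≡3 (mod 5); (2|5)=-1, (3|5)=-1; sign (−1)^0·-1^-2·-1^-1 = -1.
(a,b)_∞: sgn(-35)=−, sgn(-7)=−, so -1.
(a,b)_11: α=2, u≡9; β=0, v≡1 (mod 11); (9|11)=+1, (1|11)=+1; sign (−1)^0·+1^0·+1^2 = +1.
Ram(-35, -7) = {5, ∞}; no ℚ_5-point on the conic.

[5, inf]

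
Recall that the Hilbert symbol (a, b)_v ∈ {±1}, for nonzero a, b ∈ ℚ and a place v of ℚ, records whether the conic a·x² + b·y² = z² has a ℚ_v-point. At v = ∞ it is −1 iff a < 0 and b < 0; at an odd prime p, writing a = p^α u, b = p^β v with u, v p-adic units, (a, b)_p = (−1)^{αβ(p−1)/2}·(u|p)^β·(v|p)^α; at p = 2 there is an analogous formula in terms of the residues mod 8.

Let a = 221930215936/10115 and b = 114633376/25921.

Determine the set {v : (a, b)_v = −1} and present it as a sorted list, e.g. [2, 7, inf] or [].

[2, 41]

(a, b) ≡ (1483790, 42394) mod (ℚ^×)²; places V = {2, 5, 7, 11, 13, 17, 23, 41, 47, ∞}.
(a,b)_41: α=1, u≡34; β=1, v≡39 (mod 41); (34|41)=-1, (39|41)=+1; sign (−1)^0·-1^1·+1^1 = -1.
(a,b)_23: α=0, u≡17; β=-2, v≡14 (mod 23); (17|23)=-1, (14|23)=-1; sign (−1)^0·-1^-2·-1^0 = +1.
(a,b)_7: α=-1, u≡3; β=-2, v≡1 (mod 7); (3|7)=-1, (1|7)=+1; sign (−1)^0·-1^-2·+1^-1 = +1.
(a,b)_2: α=9, β=5; u≡7, v≡5 (mod 8); ε(u)ε(v)=1·0, αω(v)=9·1, βω(u)=5·0; sum ≡ 1  ⇒  -1.
(a,b)_5: α=-1, u≡2; β=0, v≡1 (mod 5); (2|5)=-1, (1|5)=+1; sign (−1)^0·-1^0·+1^-1 = +1.
(a,b)_∞: sgn(1483790)=+, sgn(42394)=+, so +1.
(a,b)_17: α=-2, u≡8; β=0, v≡1 (mod 17); (8|17)=+1, (1|17)=+1; sign (−1)^0·+1^0·+1^-2 = +1.
(a,b)_47: α=1, u≡38; β=1, v≡27 (mod 47); (38|47)=-1, (27|47)=+1; sign (−1)^1·-1^1·+1^1 = +1.
(a,b)_13: α=2, u≡10; β=2, v≡10 (mod 13); (10|13)=+1, (10|13)=+1; sign (−1)^0·+1^2·+1^2 = +1.
(a,b)_11: α=3, u≡8; β=1, v≡5 (mod 11); (8|11)=-1, (5|11)=+1; sign (−1)^1·-1^1·+1^3 = +1.
Ram(1483790, 42394) = {2, 41}; no ℚ_2-point on the conic.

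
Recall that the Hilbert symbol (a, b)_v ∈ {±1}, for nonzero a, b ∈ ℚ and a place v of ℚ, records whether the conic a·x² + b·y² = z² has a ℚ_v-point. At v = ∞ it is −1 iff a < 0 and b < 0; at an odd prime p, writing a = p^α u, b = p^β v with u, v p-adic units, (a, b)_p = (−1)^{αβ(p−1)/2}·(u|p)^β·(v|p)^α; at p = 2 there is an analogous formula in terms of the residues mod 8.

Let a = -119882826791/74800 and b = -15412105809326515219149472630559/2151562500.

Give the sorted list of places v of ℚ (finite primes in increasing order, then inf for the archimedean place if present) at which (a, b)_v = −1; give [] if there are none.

[7, 11, 17, inf]

Mod squares: a ≡ -933317, b ≡ -84847. Check v ∈ {∞, 2, 3, 5, 7, 11, 13, 17, 19, 23, 29, 31}.
v=3: a=3^0·(≡1), b=3^-4·(≡2) mod 3; (1|3)=+1, (2|3)=-1; (−1)^{0·-4·1}·(+1)^-4·(-1)^0 = +1.
v=23: a=23^1·(≡13), b=23^3·(≡14) mod 23; (13|23)=+1, (14|23)=-1; (−1)^{1·3·11}·(+1)^3·(-1)^1 = +1.
v=17: a=17^-1·(≡4), b=17^-1·(≡12) mod 17; (4|17)=+1, (12|17)=-1; (−1)^{-1·-1·8}·(+1)^-1·(-1)^-1 = -1.
v=2: v_2(a)=-4, v_2(b)=-2; units ≡ 3, 1 (mod 8); ε·ε+αω+βω = 1·0+-4·0+-2·1 ≡ 0  ⇒  (a,b)_2 = +1.
v=29: a=29^2·(≡11), b=29^4·(≡1) mod 29; (11|29)=-1, (1|29)=+1; (−1)^{2·4·14}·(-1)^4·(+1)^2 = +1.
v=5: a=5^-2·(≡2), b=5^-8·(≡2) mod 5; (2|5)=-1, (2|5)=-1; (−1)^{-2·-8·2}·(-1)^-8·(-1)^-2 = +1.
v=31: a=31^1·(≡18), b=31^5·(≡11) mod 31; (18|31)=+1, (11|31)=-1; (−1)^{1·5·15}·(+1)^5·(-1)^1 = +1.
v=19: a=19^0·(≡17), b=19^4·(≡5) mod 19; (17|19)=+1, (5|19)=+1; (−1)^{0·4·9}·(+1)^4·(+1)^0 = +1.
v=11: a=11^-1·(≡10), b=11^0·(≡6) mod 11; (10|11)=-1, (6|11)=-1; (−1)^{-1·0·5}·(-1)^0·(-1)^-1 = -1.
v=13: a=13^4·(≡2), b=13^4·(≡9) mod 13; (2|13)=-1, (9|13)=+1; (−1)^{4·4·6}·(-1)^4·(+1)^4 = +1.
v=∞: -933317 < 0 and -84847 < 0  ⇒  (a,b)_∞ = -1.
v=7: a=7^1·(≡3), b=7^5·(≡6) mod 7; (3|7)=-1, (6|7)=-1; (−1)^{1·5·3}·(-1)^5·(-1)^1 = -1.
(-933317, -84847 / ℚ) ramifies at {7, 11, 17, ∞}: a division algebra.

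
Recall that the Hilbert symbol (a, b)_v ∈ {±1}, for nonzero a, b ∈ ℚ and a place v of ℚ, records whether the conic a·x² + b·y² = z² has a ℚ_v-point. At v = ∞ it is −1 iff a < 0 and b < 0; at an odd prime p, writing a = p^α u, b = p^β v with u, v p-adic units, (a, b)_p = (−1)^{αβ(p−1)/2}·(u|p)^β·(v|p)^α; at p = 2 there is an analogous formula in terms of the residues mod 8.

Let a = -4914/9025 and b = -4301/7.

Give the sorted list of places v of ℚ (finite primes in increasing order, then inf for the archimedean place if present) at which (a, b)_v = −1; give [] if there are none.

(a, b) ≡ (-546, -30107) mod (ℚ^×)²; places V = {2, 3, 5, 7, 11, 13, 17, 19, 23, ∞}.
(a,b)_23: α=0, u≡6; β=1, v≡16 (mod 23); (6|23)=+1, (16|23)=+1; sign (−1)^0·+1^1·+1^0 = +1.
(a,b)_7: α=1, u≡6; β=-1, v≡4 (mod 7); (6|7)=-1, (4|7)=+1; sign (−1)^1·-1^-1·+1^1 = +1.
(a,b)_13: α=1, u≡4; β=0, v≡4 (mod 13); (4|13)=+1, (4|13)=+1; sign (−1)^0·+1^0·+1^1 = +1.
(a,b)_11: α=0, u≡5; β=1, v≡7 (mod 11); (5|11)=+1, (7|11)=-1; sign (−1)^0·+1^1·-1^0 = +1.
(a,b)_17: α=0, u≡9; β=1, v≡10 (mod 17); (9|17)=+1, (10|17)=-1; sign (−1)^0·+1^1·-1^0 = +1.
(a,b)_19: α=-2, u≡17; β=0, v≡18 (mod 19); (17|19)=+1, (18|19)=-1; sign (−1)^0·+1^0·-1^-2 = +1.
(a,b)_∞: sgn(-546)=−, sgn(-30107)=−, so -1.
(a,b)_5: α=-2, u≡1; β=0, v≡2 (mod 5); (1|5)=+1, (2|5)=-1; sign (−1)^0·+1^0·-1^-2 = +1.
(a,b)_2: α=1, β=0; u≡7, v≡5 (mod 8); ε(u)ε(v)=1·0, αω(v)=1·1, βω(u)=0·0; sum ≡ 1  ⇒  -1.
(a,b)_3: α=3, u≡1; β=0, v≡1 (mod 3); (1|3)=+1, (1|3)=+1; sign (−1)^0·+1^0·+1^3 = +1.
(-546, -30107 / ℚ) ramifies at {2, ∞}: a division algebra.

[2, inf]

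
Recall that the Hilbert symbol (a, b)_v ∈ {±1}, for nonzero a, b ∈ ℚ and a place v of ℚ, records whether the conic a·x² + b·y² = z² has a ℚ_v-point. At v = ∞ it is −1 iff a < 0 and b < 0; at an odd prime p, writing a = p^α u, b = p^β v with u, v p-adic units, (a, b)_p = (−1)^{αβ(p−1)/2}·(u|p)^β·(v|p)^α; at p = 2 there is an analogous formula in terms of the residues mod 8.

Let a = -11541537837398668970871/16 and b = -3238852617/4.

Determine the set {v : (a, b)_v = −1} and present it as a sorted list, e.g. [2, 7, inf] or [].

Mod squares: a ≡ -319, b ≡ -60697. Check v ∈ {∞, 2, 3, 7, 11, 13, 23, 29}.
v=29: a=29^3·(≡12), b=29^1·(≡6) mod 29; (12|29)=-1, (6|29)=+1; (−1)^{3·1·14}·(-1)^1·(+1)^3 = -1.
v=13: a=13^4·(≡5), b=13^1·(≡2) mod 13; (5|13)=-1, (2|13)=-1; (−1)^{4·1·6}·(-1)^1·(-1)^4 = -1.
v=∞: -319 < 0 and -60697 < 0  ⇒  (a,b)_∞ = -1.
v=7: a=7^4·(≡5), b=7^3·(≡2) mod 7; (5|7)=-1, (2|7)=+1; (−1)^{4·3·3}·(-1)^3·(+1)^4 = -1.
v=2: v_2(a)=-4, v_2(b)=-2; units ≡ 1, 7 (mod 8); ε·ε+αω+βω = 0·1+-4·0+-2·0 ≡ 0  ⇒  (a,b)_2 = +1.
v=23: a=23^2·(≡18), b=23^1·(≡13) mod 23; (18|23)=+1, (13|23)=+1; (−1)^{2·1·11}·(+1)^1·(+1)^2 = +1.
v=11: a=11^5·(≡9), b=11^2·(≡3) mod 11; (9|11)=+1, (3|11)=+1; (−1)^{5·2·5}·(+1)^2·(+1)^5 = +1.
v=3: a=3^4·(≡2), b=3^2·(≡2) mod 3; (2|3)=-1, (2|3)=-1; (−1)^{4·2·1}·(-1)^2·(-1)^4 = +1.
|Ram(-319, -60697)| = 4, even; anisotropic at {7, 13, 29, ∞}.

[7, 13, 29, inf]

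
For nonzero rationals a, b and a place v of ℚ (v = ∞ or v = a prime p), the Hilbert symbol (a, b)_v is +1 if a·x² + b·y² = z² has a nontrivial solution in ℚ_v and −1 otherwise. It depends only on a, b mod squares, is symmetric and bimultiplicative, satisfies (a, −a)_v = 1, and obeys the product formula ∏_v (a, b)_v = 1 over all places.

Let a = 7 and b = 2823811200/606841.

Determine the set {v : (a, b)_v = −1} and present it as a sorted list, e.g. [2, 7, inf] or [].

Mod squares: a ≡ 7, b ≡ 4002. Check v ∈ {∞, 2, 3, 5, 7, 19, 23, 29, 41}.
v=2: v_2(a)=0, v_2(b)=7; units ≡ 7, 1 (mod 8); ε·ε+αω+βω = 1·0+0·0+7·0 ≡ 0  ⇒  (a,b)_2 = +1.
v=23: a=23^0·(≡7), b=23^1·(≡1) mod 23; (7|23)=-1, (1|23)=+1; (−1)^{0·1·11}·(-1)^1·(+1)^0 = -1.
v=5: a=5^0·(≡2), b=5^2·(≡3) mod 5; (2|5)=-1, (3|5)=-1; (−1)^{0·2·2}·(-1)^2·(-1)^0 = +1.
v=3: a=3^0·(≡1), b=3^3·(≡2) mod 3; (1|3)=+1, (2|3)=-1; (−1)^{0·3·1}·(+1)^3·(-1)^0 = +1.
v=∞: 7 > 0 and 4002 > 0  ⇒  (a,b)_∞ = +1.
v=41: a=41^0·(≡7), b=41^-2·(≡21) mod 41; (7|41)=-1, (21|41)=+1; (−1)^{0·-2·20}·(-1)^-2·(+1)^0 = +1.
v=19: a=19^0·(≡7), b=19^-2·(≡15) mod 19; (7|19)=+1, (15|19)=-1; (−1)^{0·-2·9}·(+1)^-2·(-1)^0 = +1.
v=29: a=29^0·(≡7), b=29^1·(≡5) mod 29; (7|29)=+1, (5|29)=+1; (−1)^{0·1·14}·(+1)^1·(+1)^0 = +1.
v=7: a=7^1·(≡1), b=7^2·(≡3) mod 7; (1|7)=+1, (3|7)=-1; (−1)^{1·2·3}·(+1)^2·(-1)^1 = -1.
|Ram(7, 4002)| = 2, even; anisotropic at {7, 23}.

[7, 23]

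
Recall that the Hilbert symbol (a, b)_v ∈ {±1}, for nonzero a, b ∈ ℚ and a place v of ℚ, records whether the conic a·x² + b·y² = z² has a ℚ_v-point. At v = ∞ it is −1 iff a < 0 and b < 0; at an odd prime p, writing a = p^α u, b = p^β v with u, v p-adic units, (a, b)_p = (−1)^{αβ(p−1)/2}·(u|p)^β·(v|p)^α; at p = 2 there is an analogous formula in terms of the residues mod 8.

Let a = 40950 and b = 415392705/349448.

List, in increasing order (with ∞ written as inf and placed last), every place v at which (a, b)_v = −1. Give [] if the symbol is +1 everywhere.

[2, 3, 5, 13]

(a, b) ≡ (182, 210) mod (ℚ^×)²; places V = {2, 3, 5, 7, 11, 13, 17, 19, ∞}.
(a,b)_17: α=0, u≡14; β=2, v≡14 (mod 17); (14|17)=-1, (14|17)=-1; sign (−1)^0·-1^2·-1^0 = +1.
(a,b)_5: α=2, u≡3; β=1, v≡2 (mod 5); (3|5)=-1, (2|5)=-1; sign (−1)^0·-1^1·-1^2 = -1.
(a,b)_∞: sgn(182)=+, sgn(210)=+, so +1.
(a,b)_13: α=1, u≡4; β=2, v≡6 (mod 13); (4|13)=+1, (6|13)=-1; sign (−1)^0·+1^2·-1^1 = -1.
(a,b)_11: α=0, u≡8; β=-2, v≡4 (mod 11); (8|11)=-1, (4|11)=+1; sign (−1)^0·-1^-2·+1^0 = +1.
(a,b)_7: α=1, u≡5; β=1, v≡1 (mod 7); (5|7)=-1, (1|7)=+1; sign (−1)^1·-1^1·+1^1 = +1.
(a,b)_19: α=0, u≡5; β=-2, v≡1 (mod 19); (5|19)=+1, (1|19)=+1; sign (−1)^0·+1^-2·+1^0 = +1.
(a,b)_2: α=1, β=-3; u≡3, v≡1 (mod 8); ε(u)ε(v)=1·0, αω(v)=1·0, βω(u)=-3·1; sum ≡ 1  ⇒  -1.
(a,b)_3: α=2, u≡2; β=5, v≡1 (mod 3); (2|3)=-1, (1|3)=+1; sign (−1)^0·-1^5·+1^2 = -1.
Ram(182, 210) = {2, 3, 5, 13}; no ℚ_2-point on the conic.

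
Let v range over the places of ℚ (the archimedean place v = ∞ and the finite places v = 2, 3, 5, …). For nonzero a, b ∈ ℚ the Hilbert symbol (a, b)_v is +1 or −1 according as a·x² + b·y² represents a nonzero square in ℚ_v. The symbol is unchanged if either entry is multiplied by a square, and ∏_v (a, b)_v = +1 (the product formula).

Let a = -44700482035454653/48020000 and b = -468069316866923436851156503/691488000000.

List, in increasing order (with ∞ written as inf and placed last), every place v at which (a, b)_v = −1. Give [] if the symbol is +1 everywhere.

[2, inf]

Mod squares: a ≡ -74, b ≡ -2727566. Check v ∈ {∞, 2, 3, 5, 7, 13, 23, 29, 31, 37, 41}.
v=∞: -74 < 0 and -2727566 < 0  ⇒  (a,b)_∞ = -1.
v=13: a=13^0·(≡4), b=13^2·(≡10) mod 13; (4|13)=+1, (10|13)=+1; (−1)^{0·2·6}·(+1)^2·(+1)^0 = +1.
v=2: v_2(a)=-5, v_2(b)=-11; units ≡ 3, 1 (mod 8); ε·ε+αω+βω = 1·0+-5·0+-11·1 ≡ 1  ⇒  (a,b)_2 = -1.
v=31: a=31^2·(≡16), b=31^3·(≡24) mod 31; (16|31)=+1, (24|31)=-1; (−1)^{2·3·15}·(+1)^3·(-1)^2 = +1.
v=3: a=3^0·(≡1), b=3^-2·(≡1) mod 3; (1|3)=+1, (1|3)=+1; (−1)^{0·-2·1}·(+1)^-2·(+1)^0 = +1.
v=23: a=23^2·(≡3), b=23^2·(≡13) mod 23; (3|23)=+1, (13|23)=+1; (−1)^{2·2·11}·(+1)^2·(+1)^2 = +1.
v=29: a=29^2·(≡4), b=29^3·(≡1) mod 29; (4|29)=+1, (1|29)=+1; (−1)^{2·3·14}·(+1)^3·(+1)^2 = +1.
v=41: a=41^4·(≡40), b=41^7·(≡29) mod 41; (40|41)=+1, (29|41)=-1; (−1)^{4·7·20}·(+1)^7·(-1)^4 = +1.
v=5: a=5^-4·(≡1), b=5^-6·(≡1) mod 5; (1|5)=+1, (1|5)=+1; (−1)^{-4·-6·2}·(+1)^-6·(+1)^-4 = +1.
v=37: a=37^1·(≡19), b=37^1·(≡20) mod 37; (19|37)=-1, (20|37)=-1; (−1)^{1·1·18}·(-1)^1·(-1)^1 = +1.
v=7: a=7^-4·(≡5), b=7^-4·(≡6) mod 7; (5|7)=-1, (6|7)=-1; (−1)^{-4·-4·3}·(-1)^-4·(-1)^-4 = +1.
Ram(-74, -2727566) = {2, ∞}; no ℚ_2-point on the conic.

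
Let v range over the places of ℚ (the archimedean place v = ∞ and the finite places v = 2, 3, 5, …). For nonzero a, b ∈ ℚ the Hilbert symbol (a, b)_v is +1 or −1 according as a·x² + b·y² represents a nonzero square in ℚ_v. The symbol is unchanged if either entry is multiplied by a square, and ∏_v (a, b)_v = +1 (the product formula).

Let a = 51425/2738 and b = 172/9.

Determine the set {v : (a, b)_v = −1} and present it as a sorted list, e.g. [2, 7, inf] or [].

[2, 43]

Mod squares: a ≡ 34, b ≡ 43. Check v ∈ {∞, 2, 3, 5, 11, 17, 37, 43}.
v=∞: 34 > 0 and 43 > 0  ⇒  (a,b)_∞ = +1.
v=43: a=43^0·(≡34), b=43^1·(≡10) mod 43; (34|43)=-1, (10|43)=+1; (−1)^{0·1·21}·(-1)^1·(+1)^0 = -1.
v=2: v_2(a)=-1, v_2(b)=2; units ≡ 1, 3 (mod 8); ε·ε+αω+βω = 0·1+-1·1+2·0 ≡ 1  ⇒  (a,b)_2 = -1.
v=11: a=11^2·(≡4), b=11^0·(≡2) mod 11; (4|11)=+1, (2|11)=-1; (−1)^{2·0·5}·(+1)^0·(-1)^2 = +1.
v=37: a=37^-2·(≡16), b=37^0·(≡15) mod 37; (16|37)=+1, (15|37)=-1; (−1)^{-2·0·18}·(+1)^0·(-1)^-2 = +1.
v=17: a=17^1·(≡16), b=17^0·(≡4) mod 17; (16|17)=+1, (4|17)=+1; (−1)^{1·0·8}·(+1)^0·(+1)^1 = +1.
v=5: a=5^2·(≡4), b=5^0·(≡3) mod 5; (4|5)=+1, (3|5)=-1; (−1)^{2·0·2}·(+1)^0·(-1)^2 = +1.
v=3: a=3^0·(≡1), b=3^-2·(≡1) mod 3; (1|3)=+1, (1|3)=+1; (−1)^{0·-2·1}·(+1)^-2·(+1)^0 = +1.
|Ram(34, 43)| = 2, even; anisotropic at {2, 43}.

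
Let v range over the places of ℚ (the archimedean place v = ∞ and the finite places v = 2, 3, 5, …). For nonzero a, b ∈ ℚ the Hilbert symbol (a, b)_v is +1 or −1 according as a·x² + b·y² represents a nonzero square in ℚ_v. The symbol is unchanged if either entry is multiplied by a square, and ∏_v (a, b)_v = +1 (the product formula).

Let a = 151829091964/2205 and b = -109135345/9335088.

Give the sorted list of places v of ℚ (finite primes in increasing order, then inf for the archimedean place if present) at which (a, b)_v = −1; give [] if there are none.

Mod squares: a ≡ 2964995, b ≡ -5115. Check v ∈ {∞, 2, 3, 5, 7, 11, 23, 31, 37, 47}.
v=11: a=11^3·(≡5), b=11^3·(≡8) mod 11; (5|11)=+1, (8|11)=-1; (−1)^{3·3·5}·(+1)^3·(-1)^3 = +1.
v=23: a=23^2·(≡11), b=23^2·(≡21) mod 23; (11|23)=-1, (21|23)=-1; (−1)^{2·2·11}·(-1)^2·(-1)^2 = +1.
v=37: a=37^1·(≡9), b=37^0·(≡9) mod 37; (9|37)=+1, (9|37)=+1; (−1)^{1·0·18}·(+1)^0·(+1)^1 = +1.
v=3: a=3^-2·(≡2), b=3^-5·(≡2) mod 3; (2|3)=-1, (2|3)=-1; (−1)^{-2·-5·1}·(-1)^-5·(-1)^-2 = -1.
v=47: a=47^1·(≡11), b=47^0·(≡34) mod 47; (11|47)=-1, (34|47)=+1; (−1)^{1·0·23}·(-1)^0·(+1)^1 = +1.
v=5: a=5^-1·(≡4), b=5^1·(≡2) mod 5; (4|5)=+1, (2|5)=-1; (−1)^{-1·1·2}·(+1)^1·(-1)^-1 = -1.
v=7: a=7^-2·(≡6), b=7^-4·(≡1) mod 7; (6|7)=-1, (1|7)=+1; (−1)^{-2·-4·3}·(-1)^-4·(+1)^-2 = +1.
v=∞: 2964995 > 0 and -5115 < 0  ⇒  (a,b)_∞ = +1.
v=2: v_2(a)=2, v_2(b)=-4; units ≡ 3, 5 (mod 8); ε·ε+αω+βω = 1·0+2·1+-4·1 ≡ 0  ⇒  (a,b)_2 = +1.
v=31: a=31^1·(≡19), b=31^1·(≡26) mod 31; (19|31)=+1, (26|31)=-1; (−1)^{1·1·15}·(+1)^1·(-1)^1 = +1.
|Ram(2964995, -5115)| = 2, even; anisotropic at {3, 5}.

[3, 5]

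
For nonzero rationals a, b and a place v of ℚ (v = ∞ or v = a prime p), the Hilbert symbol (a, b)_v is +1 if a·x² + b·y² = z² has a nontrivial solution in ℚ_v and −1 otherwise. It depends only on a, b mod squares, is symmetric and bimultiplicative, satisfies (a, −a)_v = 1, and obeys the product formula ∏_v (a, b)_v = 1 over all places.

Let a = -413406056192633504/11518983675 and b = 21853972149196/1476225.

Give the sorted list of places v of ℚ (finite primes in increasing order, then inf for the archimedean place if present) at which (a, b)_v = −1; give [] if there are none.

[2, 7]

Mod squares: a ≡ -798, b ≡ 19. Check v ∈ {∞, 2, 3, 5, 7, 11, 13, 17, 19, 29, 41}.
v=2: v_2(a)=5, v_2(b)=2; units ≡ 1, 3 (mod 8); ε·ε+αω+βω = 0·1+5·1+2·0 ≡ 1  ⇒  (a,b)_2 = -1.
v=11: a=11^2·(≡1), b=11^2·(≡8) mod 11; (1|11)=+1, (8|11)=-1; (−1)^{2·2·5}·(+1)^2·(-1)^2 = +1.
v=13: a=13^2·(≡5), b=13^0·(≡7) mod 13; (5|13)=-1, (7|13)=-1; (−1)^{2·0·6}·(-1)^0·(-1)^2 = +1.
v=∞: -798 < 0 and 19 > 0  ⇒  (a,b)_∞ = +1.
v=19: a=19^1·(≡2), b=19^1·(≡16) mod 19; (2|19)=-1, (16|19)=+1; (−1)^{1·1·9}·(-1)^1·(+1)^1 = +1.
v=7: a=7^1·(≡3), b=7^0·(≡6) mod 7; (3|7)=-1, (6|7)=-1; (−1)^{1·0·3}·(-1)^0·(-1)^1 = -1.
v=29: a=29^0·(≡21), b=29^2·(≡10) mod 29; (21|29)=-1, (10|29)=-1; (−1)^{0·2·14}·(-1)^2·(-1)^0 = +1.
v=17: a=17^-2·(≡16), b=17^0·(≡8) mod 17; (16|17)=+1, (8|17)=+1; (−1)^{-2·0·8}·(+1)^0·(+1)^-2 = +1.
v=41: a=41^6·(≡6), b=41^4·(≡29) mod 41; (6|41)=-1, (29|41)=-1; (−1)^{6·4·20}·(-1)^4·(-1)^6 = +1.
v=5: a=5^-2·(≡3), b=5^-2·(≡4) mod 5; (3|5)=-1, (4|5)=+1; (−1)^{-2·-2·2}·(-1)^-2·(+1)^-2 = +1.
v=3: a=3^-13·(≡1), b=3^-10·(≡1) mod 3; (1|3)=+1, (1|3)=+1; (−1)^{-13·-10·1}·(+1)^-10·(+1)^-13 = +1.
|Ram(-798, 19)| = 2, even; anisotropic at {2, 7}.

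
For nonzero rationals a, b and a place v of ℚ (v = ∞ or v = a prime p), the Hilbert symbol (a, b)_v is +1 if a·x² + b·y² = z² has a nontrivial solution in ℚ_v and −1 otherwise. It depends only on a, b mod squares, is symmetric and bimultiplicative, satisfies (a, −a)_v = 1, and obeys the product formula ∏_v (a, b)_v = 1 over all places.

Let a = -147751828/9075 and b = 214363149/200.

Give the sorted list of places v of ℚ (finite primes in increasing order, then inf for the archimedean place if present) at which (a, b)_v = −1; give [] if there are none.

[11, 19]

(a, b) ≡ (-399, 8778) mod (ℚ^×)²; places V = {2, 3, 5, 7, 11, 13, 17, 19, 31, ∞}.
(a,b)_∞: sgn(-399)=−, sgn(8778)=+, so +1.
(a,b)_3: α=-1, u≡2; β=1, v≡1 (mod 3); (2|3)=-1, (1|3)=+1; sign (−1)^1·-1^1·+1^-1 = +1.
(a,b)_5: α=-2, u≡4; β=-2, v≡3 (mod 5); (4|5)=+1, (3|5)=-1; sign (−1)^0·+1^-2·-1^-2 = +1.
(a,b)_7: α=1, u≡6; β=1, v≡2 (mod 7); (6|7)=-1, (2|7)=+1; sign (−1)^1·-1^1·+1^1 = +1.
(a,b)_13: α=0, u≡10; β=2, v≡10 (mod 13); (10|13)=+1, (10|13)=+1; sign (−1)^0·+1^2·+1^0 = +1.
(a,b)_19: α=1, u≡5; β=1, v≡9 (mod 19); (5|19)=+1, (9|19)=+1; sign (−1)^1·+1^1·+1^1 = -1.
(a,b)_17: α=2, u≡15; β=2, v≡5 (mod 17); (15|17)=+1, (5|17)=-1; sign (−1)^0·+1^2·-1^2 = +1.
(a,b)_2: α=2, β=-3; u≡1, v≡5 (mod 8); ε(u)ε(v)=0·0, αω(v)=2·1, βω(u)=-3·0; sum ≡ 0  ⇒  +1.
(a,b)_31: α=2, u≡14; β=0, v≡25 (mod 31); (14|31)=+1, (25|31)=+1; sign (−1)^0·+1^0·+1^2 = +1.
(a,b)_11: α=-2, u≡2; β=1, v≡7 (mod 11); (2|11)=-1, (7|11)=-1; sign (−1)^0·-1^1·-1^-2 = -1.
(-399, 8778 / ℚ) ramifies at {11, 19}: a division algebra.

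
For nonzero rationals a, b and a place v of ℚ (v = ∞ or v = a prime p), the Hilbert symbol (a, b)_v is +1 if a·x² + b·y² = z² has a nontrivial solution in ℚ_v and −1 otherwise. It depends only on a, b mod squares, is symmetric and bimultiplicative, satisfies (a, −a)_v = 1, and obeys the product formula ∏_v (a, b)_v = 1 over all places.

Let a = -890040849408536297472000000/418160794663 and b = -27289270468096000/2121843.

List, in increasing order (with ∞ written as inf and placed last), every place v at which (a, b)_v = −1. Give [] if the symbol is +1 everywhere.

[3, 13, 23, inf]

(a, b) ≡ (-9139, -345) mod (ℚ^×)²; places V = {2, 3, 5, 7, 11, 13, 19, 23, 29, 37, ∞}.
(a,b)_37: α=-1, u≡28; β=0, v≡27 (mod 37); (28|37)=+1, (27|37)=+1; sign (−1)^0·+1^0·+1^-1 = +1.
(a,b)_5: α=6, u≡4; β=3, v≡4 (mod 5); (4|5)=+1, (4|5)=+1; sign (−1)^0·+1^3·+1^6 = +1.
(a,b)_23: α=8, u≡19; β=5, v≡3 (mod 23); (19|23)=-1, (3|23)=+1; sign (−1)^0·-1^5·+1^8 = -1.
(a,b)_19: α=-1, u≡14; β=0, v≡4 (mod 19); (14|19)=-1, (4|19)=+1; sign (−1)^0·-1^0·+1^-1 = +1.
(a,b)_3: α=2, u≡2; β=-1, v≡2 (mod 3); (2|3)=-1, (2|3)=-1; sign (−1)^0·-1^-1·-1^2 = -1.
(a,b)_7: α=2, u≡5; β=2, v≡6 (mod 7); (5|7)=-1, (6|7)=-1; sign (−1)^0·-1^2·-1^2 = +1.
(a,b)_∞: sgn(-9139)=−, sgn(-345)=−, so -1.
(a,b)_13: α=1, u≡1; β=2, v≡2 (mod 13); (1|13)=+1, (2|13)=-1; sign (−1)^0·+1^2·-1^1 = -1.
(a,b)_2: α=20, β=12; u≡5, v≡7 (mod 8); ε(u)ε(v)=0·1, αω(v)=20·0, βω(u)=12·1; sum ≡ 0  ⇒  +1.
(a,b)_29: α=-6, u≡20; β=-4, v≡10 (mod 29); (20|29)=+1, (10|29)=-1; sign (−1)^0·+1^-4·-1^-6 = +1.
(a,b)_11: α=2, u≡8; β=0, v≡6 (mod 11); (8|11)=-1, (6|11)=-1; sign (−1)^0·-1^0·-1^2 = +1.
(-9139, -345 / ℚ) ramifies at {3, 13, 23, ∞}: a division algebra.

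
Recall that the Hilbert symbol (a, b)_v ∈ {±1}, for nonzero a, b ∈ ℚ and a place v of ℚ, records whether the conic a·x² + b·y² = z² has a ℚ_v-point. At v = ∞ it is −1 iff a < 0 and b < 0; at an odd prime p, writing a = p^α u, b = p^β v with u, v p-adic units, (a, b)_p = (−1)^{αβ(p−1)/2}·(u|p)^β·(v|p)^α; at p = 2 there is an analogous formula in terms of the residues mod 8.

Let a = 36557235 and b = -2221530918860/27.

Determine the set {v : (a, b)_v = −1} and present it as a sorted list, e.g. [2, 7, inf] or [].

Mod squares: a ≡ 24035, b ≡ -72105. Check v ∈ {∞, 2, 3, 5, 11, 13, 19, 23}.
v=23: a=23^1·(≡7), b=23^3·(≡6) mod 23; (7|23)=-1, (6|23)=+1; (−1)^{1·3·11}·(-1)^3·(+1)^1 = +1.
v=13: a=13^2·(≡8), b=13^0·(≡7) mod 13; (8|13)=-1, (7|13)=-1; (−1)^{2·0·6}·(-1)^0·(-1)^2 = +1.
v=5: a=5^1·(≡2), b=5^1·(≡4) mod 5; (2|5)=-1, (4|5)=+1; (−1)^{1·1·2}·(-1)^1·(+1)^1 = -1.
v=2: v_2(a)=0, v_2(b)=2; units ≡ 3, 7 (mod 8); ε·ε+αω+βω = 1·1+0·0+2·1 ≡ 1  ⇒  (a,b)_2 = -1.
v=11: a=11^1·(≡10), b=11^3·(≡9) mod 11; (10|11)=-1, (9|11)=+1; (−1)^{1·3·5}·(-1)^3·(+1)^1 = +1.
v=19: a=19^1·(≡11), b=19^3·(≡11) mod 19; (11|19)=+1, (11|19)=+1; (−1)^{1·3·9}·(+1)^3·(+1)^1 = -1.
v=3: a=3^2·(≡2), b=3^-3·(≡1) mod 3; (2|3)=-1, (1|3)=+1; (−1)^{2·-3·1}·(-1)^-3·(+1)^2 = -1.
v=∞: 24035 > 0 and -72105 < 0  ⇒  (a,b)_∞ = +1.
|Ram(24035, -72105)| = 4, even; anisotropic at {2, 3, 5, 19}.

[2, 3, 5, 19]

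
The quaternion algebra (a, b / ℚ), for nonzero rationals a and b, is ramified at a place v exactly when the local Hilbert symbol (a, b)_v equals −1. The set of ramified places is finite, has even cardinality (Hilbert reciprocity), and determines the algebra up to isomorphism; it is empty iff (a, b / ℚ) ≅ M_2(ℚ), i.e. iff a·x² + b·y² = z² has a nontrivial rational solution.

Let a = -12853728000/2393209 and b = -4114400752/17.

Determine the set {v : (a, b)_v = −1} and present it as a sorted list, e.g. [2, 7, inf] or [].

[7, 19, 29, inf]

(a, b) ≡ (-2755, -119) mod (ℚ^×)²; places V = {2, 3, 5, 7, 11, 13, 17, 19, 29, ∞}.
(a,b)_5: α=3, u≡4; β=0, v≡4 (mod 5); (4|5)=+1, (4|5)=+1; sign (−1)^0·+1^0·+1^3 = +1.
(a,b)_17: α=-2, u≡8; β=-1, v≡6 (mod 17); (8|17)=+1, (6|17)=-1; sign (−1)^0·+1^-1·-1^-2 = +1.
(a,b)_7: α=-2, u≡3; β=1, v≡4 (mod 7); (3|7)=-1, (4|7)=+1; sign (−1)^0·-1^1·+1^-2 = -1.
(a,b)_3: α=6, u≡2; β=0, v≡1 (mod 3); (2|3)=-1, (1|3)=+1; sign (−1)^0·-1^0·+1^6 = +1.
(a,b)_∞: sgn(-2755)=−, sgn(-119)=−, so -1.
(a,b)_13: α=-2, u≡1; β=0, v≡8 (mod 13); (1|13)=+1, (8|13)=-1; sign (−1)^0·+1^0·-1^-2 = +1.
(a,b)_11: α=0, u≡6; β=2, v≡7 (mod 11); (6|11)=-1, (7|11)=-1; sign (−1)^0·-1^2·-1^0 = +1.
(a,b)_2: α=8, β=4; u≡5, v≡1 (mod 8); ε(u)ε(v)=0·0, αω(v)=8·0, βω(u)=4·1; sum ≡ 0  ⇒  +1.
(a,b)_29: α=1, u≡11; β=2, v≡17 (mod 29); (11|29)=-1, (17|29)=-1; sign (−1)^0·-1^2·-1^1 = -1.
(a,b)_19: α=1, u≡17; β=2, v≡3 (mod 19); (17|19)=+1, (3|19)=-1; sign (−1)^0·+1^2·-1^1 = -1.
|Ram(-2755, -119)| = 4, even; anisotropic at {7, 19, 29, ∞}.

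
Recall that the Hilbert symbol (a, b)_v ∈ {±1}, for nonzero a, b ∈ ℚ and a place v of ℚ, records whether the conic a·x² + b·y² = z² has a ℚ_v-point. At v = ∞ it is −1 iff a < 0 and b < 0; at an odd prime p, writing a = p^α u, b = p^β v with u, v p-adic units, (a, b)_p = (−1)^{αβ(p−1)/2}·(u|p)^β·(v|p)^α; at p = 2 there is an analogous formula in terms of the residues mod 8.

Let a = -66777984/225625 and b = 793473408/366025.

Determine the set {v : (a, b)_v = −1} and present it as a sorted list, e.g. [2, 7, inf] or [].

[2, 7]

(a, b) ≡ (-14, 182) mod (ℚ^×)²; places V = {2, 3, 5, 7, 11, 13, 19, 29, ∞}.
(a,b)_13: α=2, u≡9; β=1, v≡9 (mod 13); (9|13)=+1, (9|13)=+1; sign (−1)^0·+1^1·+1^2 = +1.
(a,b)_5: α=-4, u≡1; β=-2, v≡3 (mod 5); (1|5)=+1, (3|5)=-1; sign (−1)^0·+1^-2·-1^-4 = +1.
(a,b)_3: α=2, u≡1; β=4, v≡2 (mod 3); (1|3)=+1, (2|3)=-1; sign (−1)^0·+1^4·-1^2 = +1.
(a,b)_11: α=0, u≡6; β=-4, v≡8 (mod 11); (6|11)=-1, (8|11)=-1; sign (−1)^0·-1^-4·-1^0 = +1.
(a,b)_∞: sgn(-14)=−, sgn(182)=+, so +1.
(a,b)_29: α=0, u≡11; β=2, v≡11 (mod 29); (11|29)=-1, (11|29)=-1; sign (−1)^0·-1^2·-1^0 = +1.
(a,b)_7: α=3, u≡3; β=1, v≡3 (mod 7); (3|7)=-1, (3|7)=-1; sign (−1)^1·-1^1·-1^3 = -1.
(a,b)_19: α=-2, u≡7; β=0, v≡7 (mod 19); (7|19)=+1, (7|19)=+1; sign (−1)^0·+1^0·+1^-2 = +1.
(a,b)_2: α=7, β=7; u≡1, v≡3 (mod 8); ε(u)ε(v)=0·1, αω(v)=7·1, βω(u)=7·0; sum ≡ 1  ⇒  -1.
(-14, 182 / ℚ) ramifies at {2, 7}: a division algebra.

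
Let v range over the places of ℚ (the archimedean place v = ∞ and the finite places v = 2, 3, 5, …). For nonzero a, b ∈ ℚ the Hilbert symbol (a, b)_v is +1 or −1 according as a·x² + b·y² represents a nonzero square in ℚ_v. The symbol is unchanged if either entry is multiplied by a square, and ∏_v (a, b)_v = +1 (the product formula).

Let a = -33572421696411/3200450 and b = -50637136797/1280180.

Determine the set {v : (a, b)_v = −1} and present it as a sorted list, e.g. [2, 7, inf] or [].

[3, 5, 41, inf]

(a, b) ≡ (-4182, -2665) mod (ℚ^×)²; places V = {2, 3, 5, 11, 13, 17, 19, 23, 41, ∞}.
(a,b)_13: α=2, u≡3; β=1, v≡12 (mod 13); (3|13)=+1, (12|13)=+1; sign (−1)^0·+1^1·+1^2 = +1.
(a,b)_∞: sgn(-4182)=−, sgn(-2665)=−, so -1.
(a,b)_23: α=-2, u≡9; β=-2, v≡3 (mod 23); (9|23)=+1, (3|23)=+1; sign (−1)^0·+1^-2·+1^-2 = +1.
(a,b)_3: α=7, u≡1; β=6, v≡2 (mod 3); (1|3)=+1, (2|3)=-1; sign (−1)^0·+1^6·-1^7 = -1.
(a,b)_5: α=-2, u≡3; β=-1, v≡3 (mod 5); (3|5)=-1, (3|5)=-1; sign (−1)^0·-1^-1·-1^-2 = -1.
(a,b)_19: α=4, u≡1; β=4, v≡13 (mod 19); (1|19)=+1, (13|19)=-1; sign (−1)^0·+1^4·-1^4 = +1.
(a,b)_41: α=1, u≡31; β=1, v≡14 (mod 41); (31|41)=+1, (14|41)=-1; sign (−1)^0·+1^1·-1^1 = -1.
(a,b)_17: α=1, u≡15; β=0, v≡16 (mod 17); (15|17)=+1, (16|17)=+1; sign (−1)^0·+1^0·+1^1 = +1.
(a,b)_11: α=-2, u≡3; β=-2, v≡8 (mod 11); (3|11)=+1, (8|11)=-1; sign (−1)^0·+1^-2·-1^-2 = +1.
(a,b)_2: α=-1, β=-2; u≡5, v≡7 (mod 8); ε(u)ε(v)=0·1, αω(v)=-1·0, βω(u)=-2·1; sum ≡ 0  ⇒  +1.
(-4182, -2665 / ℚ) ramifies at {3, 5, 41, ∞}: a division algebra.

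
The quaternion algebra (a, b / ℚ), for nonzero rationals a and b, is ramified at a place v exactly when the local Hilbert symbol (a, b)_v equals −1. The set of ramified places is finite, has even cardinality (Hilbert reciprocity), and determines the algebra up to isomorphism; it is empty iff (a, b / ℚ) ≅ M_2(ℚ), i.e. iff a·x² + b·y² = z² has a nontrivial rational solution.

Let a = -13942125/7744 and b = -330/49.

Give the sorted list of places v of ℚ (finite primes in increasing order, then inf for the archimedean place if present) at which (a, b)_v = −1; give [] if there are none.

[3, 5, 17, inf]

(a, b) ≡ (-85, -330) mod (ℚ^×)²; places V = {2, 3, 5, 7, 11, 17, ∞}.
(a,b)_17: α=1, u≡12; β=0, v≡12 (mod 17); (12|17)=-1, (12|17)=-1; sign (−1)^0·-1^0·-1^1 = -1.
(a,b)_11: α=-2, u≡5; β=1, v≡5 (mod 11); (5|11)=+1, (5|11)=+1; sign (−1)^0·+1^1·+1^-2 = +1.
(a,b)_2: α=-6, β=1; u≡3, v≡3 (mod 8); ε(u)ε(v)=1·1, αω(v)=-6·1, βω(u)=1·1; sum ≡ 0  ⇒  +1.
(a,b)_∞: sgn(-85)=−, sgn(-330)=−, so -1.
(a,b)_3: α=8, u≡2; β=1, v≡1 (mod 3); (2|3)=-1, (1|3)=+1; sign (−1)^0·-1^1·+1^8 = -1.
(a,b)_7: α=0, u≡3; β=-2, v≡6 (mod 7); (3|7)=-1, (6|7)=-1; sign (−1)^0·-1^-2·-1^0 = +1.
(a,b)_5: α=3, u≡2; β=1, v≡1 (mod 5); (2|5)=-1, (1|5)=+1; sign (−1)^0·-1^1·+1^3 = -1.
|Ram(-85, -330)| = 4, even; anisotropic at {3, 5, 17, ∞}.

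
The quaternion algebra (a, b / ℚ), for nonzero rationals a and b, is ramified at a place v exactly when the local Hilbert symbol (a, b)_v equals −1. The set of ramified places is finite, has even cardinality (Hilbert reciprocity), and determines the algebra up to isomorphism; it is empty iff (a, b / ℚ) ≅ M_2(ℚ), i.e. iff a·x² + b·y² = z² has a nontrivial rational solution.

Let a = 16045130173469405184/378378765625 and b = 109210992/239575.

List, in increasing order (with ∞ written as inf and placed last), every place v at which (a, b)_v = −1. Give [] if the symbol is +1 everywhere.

[3, 11, 17, 23]

Mod squares: a ≡ 11, b ≡ 90321. Check v ∈ {∞, 2, 3, 5, 7, 11, 17, 19, 23, 37, 47}.
v=∞: 11 > 0 and 90321 > 0  ⇒  (a,b)_∞ = +1.
v=47: a=47^2·(≡38), b=47^0·(≡18) mod 47; (38|47)=-1, (18|47)=+1; (−1)^{2·0·23}·(-1)^0·(+1)^2 = +1.
v=7: a=7^-2·(≡4), b=7^-1·(≡1) mod 7; (4|7)=+1, (1|7)=+1; (−1)^{-2·-1·3}·(+1)^-1·(+1)^-2 = +1.
v=23: a=23^6·(≡22), b=23^3·(≡14) mod 23; (22|23)=-1, (14|23)=-1; (−1)^{6·3·11}·(-1)^3·(-1)^6 = -1.
v=17: a=17^0·(≡6), b=17^1·(≡15) mod 17; (6|17)=-1, (15|17)=+1; (−1)^{0·1·8}·(-1)^1·(+1)^0 = -1.
v=19: a=19^-2·(≡11), b=19^0·(≡14) mod 19; (11|19)=+1, (14|19)=-1; (−1)^{-2·0·9}·(+1)^0·(-1)^-2 = +1.
v=3: a=3^2·(≡2), b=3^1·(≡2) mod 3; (2|3)=-1, (2|3)=-1; (−1)^{2·1·1}·(-1)^1·(-1)^2 = -1.
v=2: v_2(a)=12, v_2(b)=4; units ≡ 3, 1 (mod 8); ε·ε+αω+βω = 1·0+12·0+4·1 ≡ 0  ⇒  (a,b)_2 = +1.
v=5: a=5^-6·(≡4), b=5^-2·(≡4) mod 5; (4|5)=+1, (4|5)=+1; (−1)^{-6·-2·2}·(+1)^-2·(+1)^-6 = +1.
v=37: a=37^-2·(≡33), b=37^-2·(≡28) mod 37; (33|37)=+1, (28|37)=+1; (−1)^{-2·-2·18}·(+1)^-2·(+1)^-2 = +1.
v=11: a=11^3·(≡9), b=11^1·(≡4) mod 11; (9|11)=+1, (4|11)=+1; (−1)^{3·1·5}·(+1)^1·(+1)^3 = -1.
|Ram(11, 90321)| = 4, even; anisotropic at {3, 11, 17, 23}.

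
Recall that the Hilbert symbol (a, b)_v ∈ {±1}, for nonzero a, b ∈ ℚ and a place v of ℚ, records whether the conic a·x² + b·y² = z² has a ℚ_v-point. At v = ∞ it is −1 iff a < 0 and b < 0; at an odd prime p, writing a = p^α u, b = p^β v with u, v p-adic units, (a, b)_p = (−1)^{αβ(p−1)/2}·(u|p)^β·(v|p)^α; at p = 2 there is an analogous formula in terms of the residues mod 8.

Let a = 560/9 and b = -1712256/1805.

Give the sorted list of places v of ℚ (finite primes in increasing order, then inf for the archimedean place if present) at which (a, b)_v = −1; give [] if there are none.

(a, b) ≡ (35, -2730) mod (ℚ^×)²; places V = {2, 3, 5, 7, 13, 19, ∞}.
(a,b)_13: α=0, u≡3; β=1, v≡11 (mod 13); (3|13)=+1, (11|13)=-1; sign (−1)^0·+1^1·-1^0 = +1.
(a,b)_2: α=4, β=7; u≡3, v≡3 (mod 8); ε(u)ε(v)=1·1, αω(v)=4·1, βω(u)=7·1; sum ≡ 0  ⇒  +1.
(a,b)_7: α=1, u≡5; β=3, v≡1 (mod 7); (5|7)=-1, (1|7)=+1; sign (−1)^1·-1^3·+1^1 = +1.
(a,b)_∞: sgn(35)=+, sgn(-2730)=−, so +1.
(a,b)_5: α=1, u≡3; β=-1, v≡4 (mod 5); (3|5)=-1, (4|5)=+1; sign (−1)^0·-1^-1·+1^1 = -1.
(a,b)_19: α=0, u≡1; β=-2, v≡1 (mod 19); (1|19)=+1, (1|19)=+1; sign (−1)^0·+1^-2·+1^0 = +1.
(a,b)_3: α=-2, u≡2; β=1, v≡2 (mod 3); (2|3)=-1, (2|3)=-1; sign (−1)^0·-1^1·-1^-2 = -1.
|Ram(35, -2730)| = 2, even; anisotropic at {3, 5}.

[3, 5]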